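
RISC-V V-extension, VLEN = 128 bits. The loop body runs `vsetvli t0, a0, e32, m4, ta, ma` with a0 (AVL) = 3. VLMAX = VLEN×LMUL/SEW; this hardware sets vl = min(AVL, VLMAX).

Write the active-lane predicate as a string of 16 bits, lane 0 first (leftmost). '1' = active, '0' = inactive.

VLMAX = VLEN×LMUL/SEW = 128×4/32 = 16
vl ← min(3, 16) = 3
bits (lane 0 leftmost): 1110000000000000

predicate = 1110000000000000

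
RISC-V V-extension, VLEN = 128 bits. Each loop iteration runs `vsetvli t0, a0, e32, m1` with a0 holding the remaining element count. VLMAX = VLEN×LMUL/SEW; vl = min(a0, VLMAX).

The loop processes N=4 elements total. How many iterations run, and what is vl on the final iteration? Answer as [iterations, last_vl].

VLMAX = (128 × 1) / 32 = 4 lanes
iterations = ceil(4/4) = 1; final-pass vl = 4

[iterations, last_vl] = [1, 4]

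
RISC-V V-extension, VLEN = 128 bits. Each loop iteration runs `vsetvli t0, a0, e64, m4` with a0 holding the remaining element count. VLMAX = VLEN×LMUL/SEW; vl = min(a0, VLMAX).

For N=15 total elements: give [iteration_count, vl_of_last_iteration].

[iterations, last_vl] = [2, 7]

VLMAX = VLEN×LMUL/SEW = 128×4/64 = 8
N=15: ⌈15/8⌉ = 2 iters; last vl = 15 − 1×8 = 7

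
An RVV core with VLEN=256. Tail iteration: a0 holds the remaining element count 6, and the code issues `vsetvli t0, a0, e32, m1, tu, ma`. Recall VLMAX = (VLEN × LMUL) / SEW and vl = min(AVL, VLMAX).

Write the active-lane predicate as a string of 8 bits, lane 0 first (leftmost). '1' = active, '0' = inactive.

predicate = 11111100

VLMAX = (256 × 1) / 32 = 8 lanes
vl = min(AVL, VLMAX) = min(6, 8) = 6
bits (lane 0 leftmost): 11111100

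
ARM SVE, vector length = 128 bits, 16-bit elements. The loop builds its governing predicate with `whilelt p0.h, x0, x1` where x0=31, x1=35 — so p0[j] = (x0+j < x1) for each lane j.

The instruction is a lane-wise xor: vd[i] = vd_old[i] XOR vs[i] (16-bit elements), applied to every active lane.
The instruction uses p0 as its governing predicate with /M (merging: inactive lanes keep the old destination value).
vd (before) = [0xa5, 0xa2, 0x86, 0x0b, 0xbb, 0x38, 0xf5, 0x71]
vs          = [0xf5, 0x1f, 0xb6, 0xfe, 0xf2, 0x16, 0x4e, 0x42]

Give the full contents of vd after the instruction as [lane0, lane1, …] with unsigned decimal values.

vd = [80, 189, 48, 245, 187, 56, 245, 113]

128-bit reg / 16-bit elem → 8 lanes
active while 31+j < 35, i.e. j ∈ [0,4) capped at 8 ⇒ 4
lane  0: xor(0xa5,0xf5) ⇒ 0x50
lane  1: xor(0xa2,0x1f) ⇒ 0xbd
lane  2: xor(0x86,0xb6) ⇒ 0x30
lane  3: xor(0x0b,0xfe) ⇒ 0xf5
lane  4: tail/keep ⇒ 0xbb
lane  5: tail/keep ⇒ 0x38
lane  6: tail/keep ⇒ 0xf5
lane  7: tail/keep ⇒ 0x71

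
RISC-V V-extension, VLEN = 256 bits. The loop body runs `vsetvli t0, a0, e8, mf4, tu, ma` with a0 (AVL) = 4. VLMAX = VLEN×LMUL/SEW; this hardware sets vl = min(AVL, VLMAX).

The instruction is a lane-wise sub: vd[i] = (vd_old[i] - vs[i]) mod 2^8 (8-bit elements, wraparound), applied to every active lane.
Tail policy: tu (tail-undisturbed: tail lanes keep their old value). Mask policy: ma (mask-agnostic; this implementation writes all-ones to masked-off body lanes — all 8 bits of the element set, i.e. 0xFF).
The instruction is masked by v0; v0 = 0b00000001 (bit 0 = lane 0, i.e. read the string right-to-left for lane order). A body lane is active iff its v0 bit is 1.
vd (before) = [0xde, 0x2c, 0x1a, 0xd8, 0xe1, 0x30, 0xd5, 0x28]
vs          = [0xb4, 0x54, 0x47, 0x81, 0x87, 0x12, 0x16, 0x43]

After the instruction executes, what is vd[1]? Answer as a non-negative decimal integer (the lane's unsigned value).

VLMAX = VLEN×LMUL/SEW = 256×1/4/8 = 8
vl = min(AVL, VLMAX) = min(4, 8) = 4
  i=0: sub(0xde,0xb4) → 42
  i=1: mask-off/ones → 255
  i=2: mask-off/ones → 255
  i=3: mask-off/ones → 255
  i=4: tail/keep → 225
  i=5: tail/keep → 48
  i=6: tail/keep → 213
  i=7: tail/keep → 40

vd[1] = 255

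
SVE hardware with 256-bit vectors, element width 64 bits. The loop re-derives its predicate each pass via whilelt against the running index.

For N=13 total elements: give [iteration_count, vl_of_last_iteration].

register lanes = 256/64 = 4
N=13: ⌈13/4⌉ = 4 iters; last vl = 13 − 3×4 = 1

[iterations, last_vl] = [4, 1]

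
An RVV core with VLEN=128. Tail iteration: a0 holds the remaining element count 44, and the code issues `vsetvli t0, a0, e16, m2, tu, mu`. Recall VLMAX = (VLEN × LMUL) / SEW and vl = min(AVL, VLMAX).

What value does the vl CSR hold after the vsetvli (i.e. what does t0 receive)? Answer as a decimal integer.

vl = 16

lanes per group: 128·2/16 = 16
AVL=44 > VLMAX=16, so vl = 16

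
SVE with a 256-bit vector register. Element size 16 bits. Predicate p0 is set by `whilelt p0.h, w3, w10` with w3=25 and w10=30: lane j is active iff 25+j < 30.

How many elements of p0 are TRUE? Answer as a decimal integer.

vl = 5

register lanes = 256/16 = 16
whilelt: lane j active iff 25+j < 30 → j < 5 → 5 active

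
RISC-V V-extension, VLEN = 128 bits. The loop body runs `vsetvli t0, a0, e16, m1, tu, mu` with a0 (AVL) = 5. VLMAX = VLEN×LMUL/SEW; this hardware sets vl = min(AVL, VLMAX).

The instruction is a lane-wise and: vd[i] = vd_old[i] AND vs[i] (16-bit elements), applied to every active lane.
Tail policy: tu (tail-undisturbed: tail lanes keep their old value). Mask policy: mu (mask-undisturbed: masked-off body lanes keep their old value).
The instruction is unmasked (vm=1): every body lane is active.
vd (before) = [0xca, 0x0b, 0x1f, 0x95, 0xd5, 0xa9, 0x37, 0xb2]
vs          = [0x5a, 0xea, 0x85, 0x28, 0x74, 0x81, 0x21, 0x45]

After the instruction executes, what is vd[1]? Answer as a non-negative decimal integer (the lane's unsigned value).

vd[1] = 10

VLMAX = VLEN×LMUL/SEW = 128×1/16 = 8
vl = min(AVL, VLMAX) = min(5, 8) = 5
vd[0] and(0xca,0x5a) -> 0x4a
vd[1] and(0x0b,0xea) -> 0x0a
vd[2] and(0x1f,0x85) -> 0x05
vd[3] and(0x95,0x28) -> 0x00
vd[4] and(0xd5,0x74) -> 0x54
vd[5] tail/keep -> 0xa9
vd[6] tail/keep -> 0x37
vd[7] tail/keep -> 0xb2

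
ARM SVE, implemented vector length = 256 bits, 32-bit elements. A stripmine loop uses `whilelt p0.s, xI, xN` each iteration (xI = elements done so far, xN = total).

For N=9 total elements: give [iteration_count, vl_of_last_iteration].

register lanes = 256/32 = 8
9 elements at 8/iter → 2 passes, remainder 1 on the last

[iterations, last_vl] = [2, 1]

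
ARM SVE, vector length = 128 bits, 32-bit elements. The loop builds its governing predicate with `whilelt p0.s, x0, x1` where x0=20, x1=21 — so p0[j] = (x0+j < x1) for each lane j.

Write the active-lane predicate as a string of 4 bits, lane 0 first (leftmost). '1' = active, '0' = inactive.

128-bit reg / 32-bit elem → 4 lanes
whilelt: lane j active iff 20+j < 21 → j < 1 → 1 active
bits (lane 0 leftmost): 1000

predicate = 1000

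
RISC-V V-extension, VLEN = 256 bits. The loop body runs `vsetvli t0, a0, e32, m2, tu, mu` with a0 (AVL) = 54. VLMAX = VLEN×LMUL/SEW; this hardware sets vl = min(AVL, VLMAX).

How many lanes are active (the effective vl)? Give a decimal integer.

lanes per group: 256·2/32 = 16
vl = min(AVL, VLMAX) = min(54, 16) = 16

vl = 16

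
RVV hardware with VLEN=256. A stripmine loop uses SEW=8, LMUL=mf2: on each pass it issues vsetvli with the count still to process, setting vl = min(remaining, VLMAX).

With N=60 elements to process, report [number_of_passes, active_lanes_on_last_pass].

lanes per group: 256·1/2/8 = 16
N=60: ⌈60/16⌉ = 4 iters; last vl = 60 − 3×16 = 12

[iterations, last_vl] = [4, 12]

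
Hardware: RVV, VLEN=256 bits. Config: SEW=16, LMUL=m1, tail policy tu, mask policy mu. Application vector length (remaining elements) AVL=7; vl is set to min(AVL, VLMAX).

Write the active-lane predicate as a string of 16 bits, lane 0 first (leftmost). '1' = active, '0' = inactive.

VLMAX = (256 × 1) / 16 = 16 lanes
AVL=7 ≤ VLMAX=16, so vl = 7
bits (lane 0 leftmost): 1111111000000000

predicate = 1111111000000000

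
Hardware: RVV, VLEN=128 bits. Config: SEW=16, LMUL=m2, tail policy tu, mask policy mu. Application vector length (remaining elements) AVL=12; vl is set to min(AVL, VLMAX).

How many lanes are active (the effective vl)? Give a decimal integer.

VLMAX = VLEN×LMUL/SEW = 128×2/16 = 16
vl = min(AVL, VLMAX) = min(12, 16) = 12

vl = 12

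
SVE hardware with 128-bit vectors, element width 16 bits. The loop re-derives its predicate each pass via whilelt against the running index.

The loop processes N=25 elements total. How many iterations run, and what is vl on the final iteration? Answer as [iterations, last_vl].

[iterations, last_vl] = [4, 1]

lane count: 128 div 16 = 8
N=25: ⌈25/8⌉ = 4 iters; last vl = 25 − 3×8 = 1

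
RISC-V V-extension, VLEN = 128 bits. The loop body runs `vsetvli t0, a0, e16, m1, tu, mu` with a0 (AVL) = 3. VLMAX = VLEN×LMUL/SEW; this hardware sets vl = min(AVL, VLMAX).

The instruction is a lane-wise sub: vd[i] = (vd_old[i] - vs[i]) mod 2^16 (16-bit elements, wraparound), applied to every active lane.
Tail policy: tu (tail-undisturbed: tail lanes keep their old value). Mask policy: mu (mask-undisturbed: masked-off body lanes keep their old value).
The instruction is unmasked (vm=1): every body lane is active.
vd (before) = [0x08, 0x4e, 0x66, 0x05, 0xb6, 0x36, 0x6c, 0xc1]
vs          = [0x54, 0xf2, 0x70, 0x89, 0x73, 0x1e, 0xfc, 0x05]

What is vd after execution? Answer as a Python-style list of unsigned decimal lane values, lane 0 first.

vd = [65460, 65372, 65526, 5, 182, 54, 108, 193]

VLMAX = (128 × 1) / 16 = 8 lanes
AVL=3 ≤ VLMAX=8, so vl = 3
[0] sub(0x08,0x54) = 0xffb4
[1] sub(0x4e,0xf2) = 0xff5c
[2] sub(0x66,0x70) = 0xfff6
[3] tail/keep = 0x05
[4] tail/keep = 0xb6
[5] tail/keep = 0x36
[6] tail/keep = 0x6c
[7] tail/keep = 0xc1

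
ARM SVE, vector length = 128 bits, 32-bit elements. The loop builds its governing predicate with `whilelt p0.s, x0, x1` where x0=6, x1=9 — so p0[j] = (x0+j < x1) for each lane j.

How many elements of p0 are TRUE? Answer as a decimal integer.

vl = 3

lane count: 128 div 32 = 4
p0[j] = (6+j < 9); true for j=0..2 → 3 lanes set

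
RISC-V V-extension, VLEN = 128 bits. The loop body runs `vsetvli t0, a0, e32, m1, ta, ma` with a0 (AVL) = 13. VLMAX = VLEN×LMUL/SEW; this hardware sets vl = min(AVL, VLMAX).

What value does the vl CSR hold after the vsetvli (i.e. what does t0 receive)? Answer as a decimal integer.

lanes per group: 128·1/32 = 4
vl = min(AVL, VLMAX) = min(13, 4) = 4

vl = 4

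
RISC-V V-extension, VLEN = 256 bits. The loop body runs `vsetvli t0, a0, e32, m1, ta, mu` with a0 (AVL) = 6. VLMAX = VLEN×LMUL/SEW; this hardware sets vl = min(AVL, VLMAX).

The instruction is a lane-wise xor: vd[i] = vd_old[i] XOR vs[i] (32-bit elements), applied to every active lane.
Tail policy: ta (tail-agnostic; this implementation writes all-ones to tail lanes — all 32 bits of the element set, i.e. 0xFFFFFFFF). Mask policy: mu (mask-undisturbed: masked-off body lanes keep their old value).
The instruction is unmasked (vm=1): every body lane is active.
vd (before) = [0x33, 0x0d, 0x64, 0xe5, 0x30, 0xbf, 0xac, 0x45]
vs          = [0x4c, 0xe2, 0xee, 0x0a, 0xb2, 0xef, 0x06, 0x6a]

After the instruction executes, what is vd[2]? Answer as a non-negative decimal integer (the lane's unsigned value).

vd[2] = 138

VLMAX = (256 × 1) / 32 = 8 lanes
vl ← min(6, 8) = 6
[0] xor(0x33,0x4c) = 0x7f
[1] xor(0x0d,0xe2) = 0xef
[2] xor(0x64,0xee) = 0x8a
[3] xor(0xe5,0x0a) = 0xef
[4] xor(0x30,0xb2) = 0x82
[5] xor(0xbf,0xef) = 0x50
[6] tail/ones = 0xffffffff
[7] tail/ones = 0xffffffff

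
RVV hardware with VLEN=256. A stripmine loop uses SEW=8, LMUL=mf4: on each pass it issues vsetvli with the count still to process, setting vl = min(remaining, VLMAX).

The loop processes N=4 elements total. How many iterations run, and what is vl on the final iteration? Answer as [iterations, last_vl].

VLMAX = VLEN×LMUL/SEW = 256×1/4/8 = 8
iterations = ceil(4/8) = 1; final-pass vl = 4

[iterations, last_vl] = [1, 4]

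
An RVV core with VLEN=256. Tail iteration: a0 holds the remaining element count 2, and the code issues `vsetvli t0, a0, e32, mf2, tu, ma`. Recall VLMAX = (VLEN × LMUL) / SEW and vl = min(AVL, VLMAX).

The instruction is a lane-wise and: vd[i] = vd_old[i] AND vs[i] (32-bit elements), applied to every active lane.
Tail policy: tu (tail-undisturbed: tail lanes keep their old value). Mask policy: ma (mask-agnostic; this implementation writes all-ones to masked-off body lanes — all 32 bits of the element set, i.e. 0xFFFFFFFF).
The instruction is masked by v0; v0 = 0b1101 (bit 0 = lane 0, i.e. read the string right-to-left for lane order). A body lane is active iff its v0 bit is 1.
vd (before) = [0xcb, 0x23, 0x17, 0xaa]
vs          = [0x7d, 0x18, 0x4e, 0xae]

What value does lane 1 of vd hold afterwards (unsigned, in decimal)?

VLMAX = VLEN×LMUL/SEW = 256×1/2/32 = 4
vl = min(AVL, VLMAX) = min(2, 4) = 2
  i=0: and(0xcb,0x7d) → 73
  i=1: mask-off/ones → 4294967295
  i=2: tail/keep → 23
  i=3: tail/keep → 170

vd[1] = 4294967295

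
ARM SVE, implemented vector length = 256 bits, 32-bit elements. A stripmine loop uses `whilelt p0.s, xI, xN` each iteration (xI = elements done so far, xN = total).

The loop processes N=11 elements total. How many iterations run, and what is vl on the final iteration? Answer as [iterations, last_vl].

[iterations, last_vl] = [2, 3]

lane count: 256 div 32 = 8
N=11: ⌈11/8⌉ = 2 iters; last vl = 11 − 1×8 = 3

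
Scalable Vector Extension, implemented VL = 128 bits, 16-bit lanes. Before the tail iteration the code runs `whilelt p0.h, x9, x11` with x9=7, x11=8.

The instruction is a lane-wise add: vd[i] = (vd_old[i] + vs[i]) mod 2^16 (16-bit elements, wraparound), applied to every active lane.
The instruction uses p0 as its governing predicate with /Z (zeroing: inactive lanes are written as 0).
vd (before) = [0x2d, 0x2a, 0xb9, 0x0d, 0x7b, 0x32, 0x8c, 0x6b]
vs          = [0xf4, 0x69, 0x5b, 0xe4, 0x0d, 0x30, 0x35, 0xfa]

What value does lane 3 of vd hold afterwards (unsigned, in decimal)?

vd[3] = 0

128-bit reg / 16-bit elem → 8 lanes
whilelt: lane j active iff 7+j < 8 → j < 1 → 1 active
[0] add(0x2d,0xf4) = 0x121
[1] tail/zero = 0x00
[2] tail/zero = 0x00
[3] tail/zero = 0x00
[4] tail/zero = 0x00
[5] tail/zero = 0x00
[6] tail/zero = 0x00
[7] tail/zero = 0x00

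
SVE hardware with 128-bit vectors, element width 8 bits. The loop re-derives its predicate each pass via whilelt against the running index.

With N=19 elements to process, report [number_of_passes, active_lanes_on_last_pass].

128-bit reg / 8-bit elem → 16 lanes
iterations = ceil(19/16) = 2; final-pass vl = 3

[iterations, last_vl] = [2, 3]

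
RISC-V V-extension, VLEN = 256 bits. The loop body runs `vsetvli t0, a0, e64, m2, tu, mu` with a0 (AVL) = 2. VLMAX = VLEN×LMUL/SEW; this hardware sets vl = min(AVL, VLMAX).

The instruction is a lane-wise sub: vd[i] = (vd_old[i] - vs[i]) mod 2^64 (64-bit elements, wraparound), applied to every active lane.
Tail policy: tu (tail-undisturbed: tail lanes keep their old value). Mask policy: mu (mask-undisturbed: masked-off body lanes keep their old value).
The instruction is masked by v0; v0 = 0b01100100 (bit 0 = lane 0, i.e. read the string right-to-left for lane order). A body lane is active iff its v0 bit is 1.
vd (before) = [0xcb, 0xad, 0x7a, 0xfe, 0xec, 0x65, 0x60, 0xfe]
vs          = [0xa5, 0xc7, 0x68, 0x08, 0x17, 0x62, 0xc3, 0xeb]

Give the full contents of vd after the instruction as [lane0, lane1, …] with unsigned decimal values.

vd = [203, 173, 122, 254, 236, 101, 96, 254]

VLMAX = VLEN×LMUL/SEW = 256×2/64 = 8
vl = min(AVL, VLMAX) = min(2, 8) = 2
  i=0: mask-off/keep → 203
  i=1: mask-off/keep → 173
  i=2: tail/keep → 122
  i=3: tail/keep → 254
  i=4: tail/keep → 236
  i=5: tail/keep → 101
  i=6: tail/keep → 96
  i=7: tail/keep → 254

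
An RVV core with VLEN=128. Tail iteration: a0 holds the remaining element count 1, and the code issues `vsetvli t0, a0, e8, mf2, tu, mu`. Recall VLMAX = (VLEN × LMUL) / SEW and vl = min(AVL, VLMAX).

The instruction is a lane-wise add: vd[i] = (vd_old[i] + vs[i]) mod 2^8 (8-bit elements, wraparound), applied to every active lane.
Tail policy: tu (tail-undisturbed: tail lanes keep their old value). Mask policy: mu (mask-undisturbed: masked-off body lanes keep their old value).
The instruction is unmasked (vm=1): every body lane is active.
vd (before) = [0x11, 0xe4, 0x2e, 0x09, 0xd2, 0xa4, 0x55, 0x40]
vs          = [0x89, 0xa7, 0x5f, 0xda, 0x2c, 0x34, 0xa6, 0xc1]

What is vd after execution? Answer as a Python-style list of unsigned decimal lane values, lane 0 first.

vd = [154, 228, 46, 9, 210, 164, 85, 64]

lanes per group: 128·1/2/8 = 8
vl = min(AVL, VLMAX) = min(1, 8) = 1
[0] add(0x11,0x89) = 0x9a
[1] tail/keep = 0xe4
[2] tail/keep = 0x2e
[3] tail/keep = 0x09
[4] tail/keep = 0xd2
[5] tail/keep = 0xa4
[6] tail/keep = 0x55
[7] tail/keep = 0x40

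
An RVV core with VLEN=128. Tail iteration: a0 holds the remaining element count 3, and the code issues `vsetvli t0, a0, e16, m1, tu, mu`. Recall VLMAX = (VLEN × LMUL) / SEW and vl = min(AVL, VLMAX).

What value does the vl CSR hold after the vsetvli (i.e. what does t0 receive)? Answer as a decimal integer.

VLMAX = (128 × 1) / 16 = 8 lanes
AVL=3 ≤ VLMAX=8, so vl = 3

vl = 3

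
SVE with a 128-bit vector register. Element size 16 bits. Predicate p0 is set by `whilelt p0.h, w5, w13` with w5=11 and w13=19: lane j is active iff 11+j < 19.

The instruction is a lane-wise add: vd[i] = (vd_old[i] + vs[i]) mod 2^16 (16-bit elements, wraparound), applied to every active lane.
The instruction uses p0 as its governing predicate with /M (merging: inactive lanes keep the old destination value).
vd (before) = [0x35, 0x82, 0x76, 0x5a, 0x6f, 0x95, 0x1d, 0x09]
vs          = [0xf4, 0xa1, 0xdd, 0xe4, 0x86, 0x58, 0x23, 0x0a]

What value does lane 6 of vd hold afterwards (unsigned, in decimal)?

128-bit reg / 16-bit elem → 8 lanes
active while 11+j < 19, i.e. j ∈ [0,8) capped at 8 ⇒ 8
[0] add(0x35,0xf4) = 0x129
[1] add(0x82,0xa1) = 0x123
[2] add(0x76,0xdd) = 0x153
[3] add(0x5a,0xe4) = 0x13e
[4] add(0x6f,0x86) = 0xf5
[5] add(0x95,0x58) = 0xed
[6] add(0x1d,0x23) = 0x40
[7] add(0x09,0x0a) = 0x13

vd[6] = 64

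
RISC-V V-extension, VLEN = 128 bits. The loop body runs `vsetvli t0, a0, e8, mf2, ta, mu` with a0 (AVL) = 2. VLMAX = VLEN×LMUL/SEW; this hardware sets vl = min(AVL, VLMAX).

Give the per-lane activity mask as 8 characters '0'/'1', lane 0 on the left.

predicate = 11000000

VLMAX = VLEN×LMUL/SEW = 128×1/2/8 = 8
AVL=2 ≤ VLMAX=8, so vl = 2
bits (lane 0 leftmost): 11000000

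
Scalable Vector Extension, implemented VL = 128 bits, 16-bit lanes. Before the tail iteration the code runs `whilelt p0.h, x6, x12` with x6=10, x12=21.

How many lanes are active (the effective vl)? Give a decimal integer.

lane count: 128 div 16 = 8
active while 10+j < 21, i.e. j ∈ [0,11) capped at 8 ⇒ 8

vl = 8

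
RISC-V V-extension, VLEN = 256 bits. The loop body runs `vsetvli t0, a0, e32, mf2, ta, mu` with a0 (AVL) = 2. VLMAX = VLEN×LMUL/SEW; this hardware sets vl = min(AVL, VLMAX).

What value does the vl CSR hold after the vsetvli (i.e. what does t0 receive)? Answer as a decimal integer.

vl = 2

VLMAX = VLEN×LMUL/SEW = 256×1/2/32 = 4
AVL=2 ≤ VLMAX=4, so vl = 2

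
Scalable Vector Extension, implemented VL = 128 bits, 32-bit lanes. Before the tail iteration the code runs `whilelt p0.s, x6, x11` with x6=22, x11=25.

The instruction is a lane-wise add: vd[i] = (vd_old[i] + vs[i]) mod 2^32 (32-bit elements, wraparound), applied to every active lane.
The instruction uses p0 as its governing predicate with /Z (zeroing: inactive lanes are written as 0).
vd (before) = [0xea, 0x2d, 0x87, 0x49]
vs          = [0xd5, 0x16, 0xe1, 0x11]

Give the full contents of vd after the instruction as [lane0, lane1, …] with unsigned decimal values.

128-bit reg / 32-bit elem → 4 lanes
p0[j] = (22+j < 25); true for j=0..2 → 3 lanes set
vd[0] add(0xea,0xd5) -> 0x1bf
vd[1] add(0x2d,0x16) -> 0x43
vd[2] add(0x87,0xe1) -> 0x168
vd[3] tail/zero -> 0x00

vd = [447, 67, 360, 0]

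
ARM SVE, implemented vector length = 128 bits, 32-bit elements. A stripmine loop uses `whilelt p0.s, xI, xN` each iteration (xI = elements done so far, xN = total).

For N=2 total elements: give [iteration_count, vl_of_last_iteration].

[iterations, last_vl] = [1, 2]

lane count: 128 div 32 = 4
N=2: ⌈2/4⌉ = 1 iters; last vl = 2 − 0×4 = 2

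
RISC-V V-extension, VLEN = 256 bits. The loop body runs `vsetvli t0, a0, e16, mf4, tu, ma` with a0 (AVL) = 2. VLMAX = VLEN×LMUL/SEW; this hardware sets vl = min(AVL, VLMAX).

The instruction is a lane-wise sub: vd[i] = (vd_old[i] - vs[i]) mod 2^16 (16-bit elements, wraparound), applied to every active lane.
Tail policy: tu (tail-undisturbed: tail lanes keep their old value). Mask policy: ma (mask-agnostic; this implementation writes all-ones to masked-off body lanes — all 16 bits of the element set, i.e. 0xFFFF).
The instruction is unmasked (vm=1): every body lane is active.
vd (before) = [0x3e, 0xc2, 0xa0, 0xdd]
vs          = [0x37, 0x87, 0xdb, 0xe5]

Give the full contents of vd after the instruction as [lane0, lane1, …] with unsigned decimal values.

vd = [7, 59, 160, 221]

VLMAX = (256 × 1/4) / 16 = 4 lanes
vl ← min(2, 4) = 2
[0] sub(0x3e,0x37) = 0x07
[1] sub(0xc2,0x87) = 0x3b
[2] tail/keep = 0xa0
[3] tail/keep = 0xdd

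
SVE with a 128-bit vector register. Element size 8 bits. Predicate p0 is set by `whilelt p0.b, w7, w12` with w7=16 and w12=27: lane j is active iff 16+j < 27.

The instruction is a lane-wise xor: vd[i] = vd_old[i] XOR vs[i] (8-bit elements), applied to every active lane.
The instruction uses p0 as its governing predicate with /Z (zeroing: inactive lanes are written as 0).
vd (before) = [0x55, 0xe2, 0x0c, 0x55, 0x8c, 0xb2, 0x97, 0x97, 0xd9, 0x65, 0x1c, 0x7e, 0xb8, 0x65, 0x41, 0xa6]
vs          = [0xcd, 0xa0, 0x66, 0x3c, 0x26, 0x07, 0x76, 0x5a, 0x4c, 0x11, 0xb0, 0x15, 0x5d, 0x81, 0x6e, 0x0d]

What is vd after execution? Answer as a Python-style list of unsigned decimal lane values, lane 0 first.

vd = [152, 66, 106, 105, 170, 181, 225, 205, 149, 116, 172, 0, 0, 0, 0, 0]

lane count: 128 div 8 = 16
active while 16+j < 27, i.e. j ∈ [0,11) capped at 16 ⇒ 11
lane  0: xor(0x55,0xcd) ⇒ 0x98
lane  1: xor(0xe2,0xa0) ⇒ 0x42
lane  2: xor(0x0c,0x66) ⇒ 0x6a
lane  3: xor(0x55,0x3c) ⇒ 0x69
lane  4: xor(0x8c,0x26) ⇒ 0xaa
lane  5: xor(0xb2,0x07) ⇒ 0xb5
lane  6: xor(0x97,0x76) ⇒ 0xe1
lane  7: xor(0x97,0x5a) ⇒ 0xcd
lane  8: xor(0xd9,0x4c) ⇒ 0x95
lane  9: xor(0x65,0x11) ⇒ 0x74
lane 10: xor(0x1c,0xb0) ⇒ 0xac
lane 11: tail/zero ⇒ 0x00
lane 12: tail/zero ⇒ 0x00
lane 13: tail/zero ⇒ 0x00
lane 14: tail/zero ⇒ 0x00
lane 15: tail/zero ⇒ 0x00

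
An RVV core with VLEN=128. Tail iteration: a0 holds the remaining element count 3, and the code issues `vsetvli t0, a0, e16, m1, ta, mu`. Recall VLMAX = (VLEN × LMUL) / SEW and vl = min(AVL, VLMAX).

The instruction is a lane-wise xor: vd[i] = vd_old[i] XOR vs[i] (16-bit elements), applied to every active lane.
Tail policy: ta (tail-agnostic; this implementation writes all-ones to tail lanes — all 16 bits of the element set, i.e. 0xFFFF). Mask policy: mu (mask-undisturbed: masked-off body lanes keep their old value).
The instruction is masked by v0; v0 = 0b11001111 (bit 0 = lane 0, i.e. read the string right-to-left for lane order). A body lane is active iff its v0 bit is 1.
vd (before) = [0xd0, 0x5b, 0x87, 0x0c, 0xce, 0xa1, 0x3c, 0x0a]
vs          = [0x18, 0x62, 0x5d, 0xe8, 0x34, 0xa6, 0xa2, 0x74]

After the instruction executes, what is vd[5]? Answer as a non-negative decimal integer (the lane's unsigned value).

lanes per group: 128·1/16 = 8
AVL=3 ≤ VLMAX=8, so vl = 3
lane  0: xor(0xd0,0x18) ⇒ 0xc8
lane  1: xor(0x5b,0x62) ⇒ 0x39
lane  2: xor(0x87,0x5d) ⇒ 0xda
lane  3: tail/ones ⇒ 0xffff
lane  4: tail/ones ⇒ 0xffff
lane  5: tail/ones ⇒ 0xffff
lane  6: tail/ones ⇒ 0xffff
lane  7: tail/ones ⇒ 0xffff

vd[5] = 65535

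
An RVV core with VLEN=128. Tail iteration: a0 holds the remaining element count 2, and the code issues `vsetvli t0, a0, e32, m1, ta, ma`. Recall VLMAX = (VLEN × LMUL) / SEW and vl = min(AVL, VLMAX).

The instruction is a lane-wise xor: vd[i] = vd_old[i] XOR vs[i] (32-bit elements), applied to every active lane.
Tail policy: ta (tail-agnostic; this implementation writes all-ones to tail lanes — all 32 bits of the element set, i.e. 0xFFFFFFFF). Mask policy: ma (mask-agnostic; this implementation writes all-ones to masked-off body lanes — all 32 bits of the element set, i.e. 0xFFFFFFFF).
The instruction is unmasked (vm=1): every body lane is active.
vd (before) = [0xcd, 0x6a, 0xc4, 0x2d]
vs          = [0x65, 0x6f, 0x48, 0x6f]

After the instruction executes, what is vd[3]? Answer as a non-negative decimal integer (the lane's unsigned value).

vd[3] = 4294967295

lanes per group: 128·1/32 = 4
vl ← min(2, 4) = 2
  i=0: xor(0xcd,0x65) → 168
  i=1: xor(0x6a,0x6f) → 5
  i=2: tail/ones → 4294967295
  i=3: tail/ones → 4294967295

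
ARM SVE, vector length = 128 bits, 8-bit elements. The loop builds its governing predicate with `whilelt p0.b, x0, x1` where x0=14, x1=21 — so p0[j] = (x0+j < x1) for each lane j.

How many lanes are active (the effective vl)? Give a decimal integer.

128-bit reg / 8-bit elem → 16 lanes
active while 14+j < 21, i.e. j ∈ [0,7) capped at 16 ⇒ 7

vl = 7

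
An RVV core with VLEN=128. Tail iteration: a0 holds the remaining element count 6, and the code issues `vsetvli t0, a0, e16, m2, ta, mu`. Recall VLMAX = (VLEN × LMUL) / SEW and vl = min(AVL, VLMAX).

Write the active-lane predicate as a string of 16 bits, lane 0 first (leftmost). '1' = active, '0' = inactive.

VLMAX = VLEN×LMUL/SEW = 128×2/16 = 16
AVL=6 ≤ VLMAX=16, so vl = 6
bits (lane 0 leftmost): 1111110000000000

predicate = 1111110000000000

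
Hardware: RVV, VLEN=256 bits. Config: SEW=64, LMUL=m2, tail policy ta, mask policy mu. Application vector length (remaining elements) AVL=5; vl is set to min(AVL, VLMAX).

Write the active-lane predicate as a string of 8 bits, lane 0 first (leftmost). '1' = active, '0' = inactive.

VLMAX = (256 × 2) / 64 = 8 lanes
AVL=5 ≤ VLMAX=8, so vl = 5
bits (lane 0 leftmost): 11111000

predicate = 11111000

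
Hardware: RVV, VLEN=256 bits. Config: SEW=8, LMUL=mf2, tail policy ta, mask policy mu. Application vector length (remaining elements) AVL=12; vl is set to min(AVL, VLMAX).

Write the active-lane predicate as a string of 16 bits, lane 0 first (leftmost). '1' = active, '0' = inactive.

VLMAX = VLEN×LMUL/SEW = 256×1/2/8 = 16
vl ← min(12, 16) = 12
bits (lane 0 leftmost): 1111111111110000

predicate = 1111111111110000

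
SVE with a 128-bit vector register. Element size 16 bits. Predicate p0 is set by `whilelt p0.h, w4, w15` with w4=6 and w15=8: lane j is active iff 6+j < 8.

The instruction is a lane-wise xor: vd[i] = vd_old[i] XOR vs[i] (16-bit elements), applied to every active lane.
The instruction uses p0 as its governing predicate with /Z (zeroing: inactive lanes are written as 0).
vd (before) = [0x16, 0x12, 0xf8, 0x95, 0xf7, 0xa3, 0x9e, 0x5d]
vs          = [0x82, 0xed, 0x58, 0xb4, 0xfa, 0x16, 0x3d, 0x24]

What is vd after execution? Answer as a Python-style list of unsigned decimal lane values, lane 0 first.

lane count: 128 div 16 = 8
p0[j] = (6+j < 8); true for j=0..1 → 2 lanes set
vd[0] xor(0x16,0x82) -> 0x94
vd[1] xor(0x12,0xed) -> 0xff
vd[2] tail/zero -> 0x00
vd[3] tail/zero -> 0x00
vd[4] tail/zero -> 0x00
vd[5] tail/zero -> 0x00
vd[6] tail/zero -> 0x00
vd[7] tail/zero -> 0x00

vd = [148, 255, 0, 0, 0, 0, 0, 0]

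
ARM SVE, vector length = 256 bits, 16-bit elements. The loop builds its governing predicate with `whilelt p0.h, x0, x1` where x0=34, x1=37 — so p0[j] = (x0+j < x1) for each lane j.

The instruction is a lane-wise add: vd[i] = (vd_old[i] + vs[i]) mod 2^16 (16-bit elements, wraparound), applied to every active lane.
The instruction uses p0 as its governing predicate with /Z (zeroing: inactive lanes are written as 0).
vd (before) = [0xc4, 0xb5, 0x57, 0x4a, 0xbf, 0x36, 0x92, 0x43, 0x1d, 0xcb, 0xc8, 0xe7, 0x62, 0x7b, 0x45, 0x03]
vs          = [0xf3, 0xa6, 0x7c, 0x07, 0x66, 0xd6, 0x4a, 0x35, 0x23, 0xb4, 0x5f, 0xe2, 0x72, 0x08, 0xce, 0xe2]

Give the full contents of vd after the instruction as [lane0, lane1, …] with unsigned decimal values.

lane count: 256 div 16 = 16
p0[j] = (34+j < 37); true for j=0..2 → 3 lanes set
vd[0] add(0xc4,0xf3) -> 0x1b7
vd[1] add(0xb5,0xa6) -> 0x15b
vd[2] add(0x57,0x7c) -> 0xd3
vd[3] tail/zero -> 0x00
vd[4] tail/zero -> 0x00
vd[5] tail/zero -> 0x00
vd[6] tail/zero -> 0x00
vd[7] tail/zero -> 0x00
vd[8] tail/zero -> 0x00
vd[9] tail/zero -> 0x00
vd[10] tail/zero -> 0x00
vd[11] tail/zero -> 0x00
vd[12] tail/zero -> 0x00
vd[13] tail/zero -> 0x00
vd[14] tail/zero -> 0x00
vd[15] tail/zero -> 0x00

vd = [439, 347, 211, 0, 0, 0, 0, 0, 0, 0, 0, 0, 0, 0, 0, 0]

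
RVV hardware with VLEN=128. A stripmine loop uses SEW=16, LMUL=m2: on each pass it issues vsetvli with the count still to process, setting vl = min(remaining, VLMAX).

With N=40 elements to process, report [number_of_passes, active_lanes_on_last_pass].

lanes per group: 128·2/16 = 16
N=40: ⌈40/16⌉ = 3 iters; last vl = 40 − 2×16 = 8

[iterations, last_vl] = [3, 8]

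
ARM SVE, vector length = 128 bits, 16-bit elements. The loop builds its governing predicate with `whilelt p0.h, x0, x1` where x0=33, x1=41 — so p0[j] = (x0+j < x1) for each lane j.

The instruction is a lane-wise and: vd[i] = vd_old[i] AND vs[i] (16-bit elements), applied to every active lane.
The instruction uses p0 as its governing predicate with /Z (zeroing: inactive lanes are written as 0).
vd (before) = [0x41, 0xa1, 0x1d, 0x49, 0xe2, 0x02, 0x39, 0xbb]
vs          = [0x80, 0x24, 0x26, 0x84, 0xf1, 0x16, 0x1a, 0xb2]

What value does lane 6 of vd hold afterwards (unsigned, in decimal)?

128-bit reg / 16-bit elem → 8 lanes
p0[j] = (33+j < 41); true for j=0..7 → 8 lanes set
  i=0: and(0x41,0x80) → 0
  i=1: and(0xa1,0x24) → 32
  i=2: and(0x1d,0x26) → 4
  i=3: and(0x49,0x84) → 0
  i=4: and(0xe2,0xf1) → 224
  i=5: and(0x02,0x16) → 2
  i=6: and(0x39,0x1a) → 24
  i=7: and(0xbb,0xb2) → 178

vd[6] = 24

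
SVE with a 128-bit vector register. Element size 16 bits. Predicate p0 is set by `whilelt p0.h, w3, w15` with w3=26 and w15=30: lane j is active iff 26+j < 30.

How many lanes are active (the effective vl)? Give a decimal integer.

vl = 4

register lanes = 128/16 = 8
p0[j] = (26+j < 30); true for j=0..3 → 4 lanes set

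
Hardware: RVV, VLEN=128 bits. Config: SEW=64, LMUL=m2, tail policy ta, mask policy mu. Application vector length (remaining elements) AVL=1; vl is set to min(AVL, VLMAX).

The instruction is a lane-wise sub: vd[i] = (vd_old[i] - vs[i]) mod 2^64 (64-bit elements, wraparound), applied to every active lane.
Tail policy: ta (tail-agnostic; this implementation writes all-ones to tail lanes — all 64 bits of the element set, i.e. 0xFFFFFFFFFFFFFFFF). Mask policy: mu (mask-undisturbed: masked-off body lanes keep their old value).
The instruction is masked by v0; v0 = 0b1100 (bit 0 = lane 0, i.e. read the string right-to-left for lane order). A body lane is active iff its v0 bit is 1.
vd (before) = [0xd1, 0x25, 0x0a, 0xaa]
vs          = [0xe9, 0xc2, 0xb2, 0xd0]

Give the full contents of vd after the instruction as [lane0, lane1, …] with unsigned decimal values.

vd = [209, 18446744073709551615, 18446744073709551615, 18446744073709551615]

VLMAX = VLEN×LMUL/SEW = 128×2/64 = 4
AVL=1 ≤ VLMAX=4, so vl = 1
[0] mask-off/keep = 0xd1
[1] tail/ones = 0xffffffffffffffff
[2] tail/ones = 0xffffffffffffffff
[3] tail/ones = 0xffffffffffffffff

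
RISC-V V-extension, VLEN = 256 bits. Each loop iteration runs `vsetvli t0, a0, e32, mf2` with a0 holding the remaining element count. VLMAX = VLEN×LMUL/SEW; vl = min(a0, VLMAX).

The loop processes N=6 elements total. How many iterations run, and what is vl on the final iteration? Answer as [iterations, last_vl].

VLMAX = (256 × 1/2) / 32 = 4 lanes
iterations = ceil(6/4) = 2; final-pass vl = 2

[iterations, last_vl] = [2, 2]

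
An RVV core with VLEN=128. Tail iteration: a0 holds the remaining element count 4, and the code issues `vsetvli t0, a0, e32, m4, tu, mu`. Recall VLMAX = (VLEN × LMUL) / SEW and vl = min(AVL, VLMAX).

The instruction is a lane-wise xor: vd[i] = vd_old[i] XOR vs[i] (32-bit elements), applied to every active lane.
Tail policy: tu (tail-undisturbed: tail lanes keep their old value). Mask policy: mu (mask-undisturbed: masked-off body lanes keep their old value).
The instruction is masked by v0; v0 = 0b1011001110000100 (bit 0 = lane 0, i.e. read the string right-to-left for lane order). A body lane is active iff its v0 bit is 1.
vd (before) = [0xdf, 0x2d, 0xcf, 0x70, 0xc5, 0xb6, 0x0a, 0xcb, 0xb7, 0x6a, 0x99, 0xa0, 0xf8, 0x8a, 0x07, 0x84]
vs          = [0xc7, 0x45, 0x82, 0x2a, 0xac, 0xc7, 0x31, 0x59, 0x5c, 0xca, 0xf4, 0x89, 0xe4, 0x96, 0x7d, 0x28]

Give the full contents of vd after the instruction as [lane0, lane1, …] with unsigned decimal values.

vd = [223, 45, 77, 112, 197, 182, 10, 203, 183, 106, 153, 160, 248, 138, 7, 132]

VLMAX = (128 × 4) / 32 = 16 lanes
vl ← min(4, 16) = 4
vd[0] mask-off/keep -> 0xdf
vd[1] mask-off/keep -> 0x2d
vd[2] xor(0xcf,0x82) -> 0x4d
vd[3] mask-off/keep -> 0x70
vd[4] tail/keep -> 0xc5
vd[5] tail/keep -> 0xb6
vd[6] tail/keep -> 0x0a
vd[7] tail/keep -> 0xcb
vd[8] tail/keep -> 0xb7
vd[9] tail/keep -> 0x6a
vd[10] tail/keep -> 0x99
vd[11] tail/keep -> 0xa0
vd[12] tail/keep -> 0xf8
vd[13] tail/keep -> 0x8a
vd[14] tail/keep -> 0x07
vd[15] tail/keep -> 0x84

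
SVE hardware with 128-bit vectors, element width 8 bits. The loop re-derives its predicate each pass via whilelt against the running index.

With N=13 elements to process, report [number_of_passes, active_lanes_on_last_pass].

register lanes = 128/8 = 16
N=13: ⌈13/16⌉ = 1 iters; last vl = 13 − 0×16 = 13

[iterations, last_vl] = [1, 13]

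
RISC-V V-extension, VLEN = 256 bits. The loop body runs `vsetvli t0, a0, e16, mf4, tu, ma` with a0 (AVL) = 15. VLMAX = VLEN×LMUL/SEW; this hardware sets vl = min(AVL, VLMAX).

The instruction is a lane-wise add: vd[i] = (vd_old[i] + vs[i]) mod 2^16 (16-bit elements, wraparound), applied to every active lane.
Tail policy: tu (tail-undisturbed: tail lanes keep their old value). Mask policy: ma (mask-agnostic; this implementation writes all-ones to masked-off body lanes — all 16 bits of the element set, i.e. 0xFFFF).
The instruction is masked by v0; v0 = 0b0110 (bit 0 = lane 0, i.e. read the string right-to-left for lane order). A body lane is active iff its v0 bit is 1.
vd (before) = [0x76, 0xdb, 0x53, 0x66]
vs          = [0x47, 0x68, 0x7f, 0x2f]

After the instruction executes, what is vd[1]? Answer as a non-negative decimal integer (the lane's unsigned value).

vd[1] = 323

VLMAX = (256 × 1/4) / 16 = 4 lanes
vl = min(AVL, VLMAX) = min(15, 4) = 4
vd[0] mask-off/ones -> 0xffff
vd[1] add(0xdb,0x68) -> 0x143
vd[2] add(0x53,0x7f) -> 0xd2
vd[3] mask-off/ones -> 0xffff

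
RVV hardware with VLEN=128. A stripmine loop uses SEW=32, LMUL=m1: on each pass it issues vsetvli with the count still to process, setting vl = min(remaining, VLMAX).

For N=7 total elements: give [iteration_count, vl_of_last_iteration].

[iterations, last_vl] = [2, 3]

lanes per group: 128·1/32 = 4
7 elements at 4/iter → 2 passes, remainder 3 on the last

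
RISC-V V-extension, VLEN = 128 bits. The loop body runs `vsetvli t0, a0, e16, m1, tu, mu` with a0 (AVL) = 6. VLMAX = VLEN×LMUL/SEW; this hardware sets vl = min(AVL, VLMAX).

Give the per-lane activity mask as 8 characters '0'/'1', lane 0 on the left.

predicate = 11111100

lanes per group: 128·1/16 = 8
vl = min(AVL, VLMAX) = min(6, 8) = 6
bits (lane 0 leftmost): 11111100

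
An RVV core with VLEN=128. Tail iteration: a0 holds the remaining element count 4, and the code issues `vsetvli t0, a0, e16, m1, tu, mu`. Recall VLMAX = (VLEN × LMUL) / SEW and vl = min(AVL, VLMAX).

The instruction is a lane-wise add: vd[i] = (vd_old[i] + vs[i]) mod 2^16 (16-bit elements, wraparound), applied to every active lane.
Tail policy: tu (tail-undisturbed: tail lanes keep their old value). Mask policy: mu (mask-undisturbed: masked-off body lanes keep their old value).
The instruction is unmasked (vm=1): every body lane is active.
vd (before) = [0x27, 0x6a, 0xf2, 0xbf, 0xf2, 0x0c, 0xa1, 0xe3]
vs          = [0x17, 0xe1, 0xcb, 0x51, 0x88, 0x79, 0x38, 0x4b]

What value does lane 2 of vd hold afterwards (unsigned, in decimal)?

VLMAX = VLEN×LMUL/SEW = 128×1/16 = 8
vl = min(AVL, VLMAX) = min(4, 8) = 4
vd[0] add(0x27,0x17) -> 0x3e
vd[1] add(0x6a,0xe1) -> 0x14b
vd[2] add(0xf2,0xcb) -> 0x1bd
vd[3] add(0xbf,0x51) -> 0x110
vd[4] tail/keep -> 0xf2
vd[5] tail/keep -> 0x0c
vd[6] tail/keep -> 0xa1
vd[7] tail/keep -> 0xe3

vd[2] = 445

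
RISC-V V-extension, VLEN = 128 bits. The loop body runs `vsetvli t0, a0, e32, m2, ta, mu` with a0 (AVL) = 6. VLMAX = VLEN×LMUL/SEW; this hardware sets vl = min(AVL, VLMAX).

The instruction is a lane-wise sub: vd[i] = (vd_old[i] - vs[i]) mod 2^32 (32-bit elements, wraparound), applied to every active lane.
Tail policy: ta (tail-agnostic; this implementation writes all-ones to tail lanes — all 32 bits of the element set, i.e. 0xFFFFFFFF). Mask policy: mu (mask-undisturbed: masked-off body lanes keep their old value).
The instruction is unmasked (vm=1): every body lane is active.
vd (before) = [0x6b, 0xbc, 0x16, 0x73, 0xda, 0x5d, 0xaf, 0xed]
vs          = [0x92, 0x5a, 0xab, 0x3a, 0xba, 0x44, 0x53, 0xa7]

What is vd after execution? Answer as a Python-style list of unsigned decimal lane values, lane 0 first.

VLMAX = VLEN×LMUL/SEW = 128×2/32 = 8
AVL=6 ≤ VLMAX=8, so vl = 6
lane  0: sub(0x6b,0x92) ⇒ 0xffffffd9
lane  1: sub(0xbc,0x5a) ⇒ 0x62
lane  2: sub(0x16,0xab) ⇒ 0xffffff6b
lane  3: sub(0x73,0x3a) ⇒ 0x39
lane  4: sub(0xda,0xba) ⇒ 0x20
lane  5: sub(0x5d,0x44) ⇒ 0x19
lane  6: tail/ones ⇒ 0xffffffff
lane  7: tail/ones ⇒ 0xffffffff

vd = [4294967257, 98, 4294967147, 57, 32, 25, 4294967295, 4294967295]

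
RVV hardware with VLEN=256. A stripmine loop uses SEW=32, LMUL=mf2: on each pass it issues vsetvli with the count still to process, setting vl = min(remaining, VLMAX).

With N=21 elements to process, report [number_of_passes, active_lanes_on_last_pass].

[iterations, last_vl] = [6, 1]

VLMAX = VLEN×LMUL/SEW = 256×1/2/32 = 4
21 elements at 4/iter → 6 passes, remainder 1 on the last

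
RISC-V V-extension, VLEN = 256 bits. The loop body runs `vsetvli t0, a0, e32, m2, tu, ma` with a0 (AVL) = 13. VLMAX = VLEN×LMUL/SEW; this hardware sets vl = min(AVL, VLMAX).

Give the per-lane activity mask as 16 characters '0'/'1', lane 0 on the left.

VLMAX = VLEN×LMUL/SEW = 256×2/32 = 16
vl ← min(13, 16) = 13
bits (lane 0 leftmost): 1111111111111000

predicate = 1111111111111000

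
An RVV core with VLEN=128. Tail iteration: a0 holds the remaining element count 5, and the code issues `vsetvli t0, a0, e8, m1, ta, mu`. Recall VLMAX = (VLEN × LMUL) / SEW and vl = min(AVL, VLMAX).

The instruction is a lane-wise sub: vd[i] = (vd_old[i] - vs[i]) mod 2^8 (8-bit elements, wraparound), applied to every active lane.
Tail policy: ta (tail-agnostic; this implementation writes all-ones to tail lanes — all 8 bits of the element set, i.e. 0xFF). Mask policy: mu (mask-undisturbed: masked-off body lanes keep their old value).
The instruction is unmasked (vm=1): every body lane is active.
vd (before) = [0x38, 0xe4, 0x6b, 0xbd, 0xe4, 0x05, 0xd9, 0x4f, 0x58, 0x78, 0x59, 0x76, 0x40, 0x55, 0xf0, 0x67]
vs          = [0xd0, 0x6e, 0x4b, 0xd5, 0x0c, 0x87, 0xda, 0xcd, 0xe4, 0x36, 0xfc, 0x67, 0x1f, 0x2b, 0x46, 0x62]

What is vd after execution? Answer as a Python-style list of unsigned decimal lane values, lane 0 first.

VLMAX = (128 × 1) / 8 = 16 lanes
vl ← min(5, 16) = 5
[0] sub(0x38,0xd0) = 0x68
[1] sub(0xe4,0x6e) = 0x76
[2] sub(0x6b,0x4b) = 0x20
[3] sub(0xbd,0xd5) = 0xe8
[4] sub(0xe4,0x0c) = 0xd8
[5] tail/ones = 0xff
[6] tail/ones = 0xff
[7] tail/ones = 0xff
[8] tail/ones = 0xff
[9] tail/ones = 0xff
[10] tail/ones = 0xff
[11] tail/ones = 0xff
[12] tail/ones = 0xff
[13] tail/ones = 0xff
[14] tail/ones = 0xff
[15] tail/ones = 0xff

vd = [104, 118, 32, 232, 216, 255, 255, 255, 255, 255, 255, 255, 255, 255, 255, 255]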